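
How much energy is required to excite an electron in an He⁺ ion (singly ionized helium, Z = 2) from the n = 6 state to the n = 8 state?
0.661388 eV

The energy levels of a hydrogen-like atom are E_n = -13.6057 Z² eV / n².

Energy at n = 6: E_6 = -13.6057 × 2² / 6² = -1.511744444 eV
Energy at n = 8: E_8 = -13.6057 × 2² / 8² = -0.850356250 eV

The excitation energy is the difference:
ΔE = E_8 - E_6
ΔE = -0.850356250 - (-1.511744444)
ΔE = 0.661388 eV

Since this is positive, energy must be absorbed (photon absorption).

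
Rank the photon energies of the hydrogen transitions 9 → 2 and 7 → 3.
9 → 2

Calculate the energy for each transition:

Transition 9 → 2:
ΔE₁ = |E_2 - E_9| = |-13.6057/2² - (-13.6057/9²)|
ΔE₁ = |-3.40142500000 - (-0.16797160494)| = 3.23345340 eV

Transition 7 → 3:
ΔE₂ = |E_3 - E_7| = |-13.6057/3² - (-13.6057/7²)|
ΔE₂ = |-1.51174444444 - (-0.27766734694)| = 1.23407710 eV

Since 3.23345340 eV > 1.23407710 eV, the transition 9 → 2 emits the more energetic photon.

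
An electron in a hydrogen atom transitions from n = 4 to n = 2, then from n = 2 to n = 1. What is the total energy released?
12.7553 eV

The energy levels of hydrogen are E_n = -13.6057 / n² eV.

First transition (4 → 2):
ΔE₁ = |E_2 - E_4|
ΔE₁ = |-3.4014250000 - (-0.8503562500)| = 2.5510688 eV

Second transition (2 → 1):
ΔE₂ = |E_1 - E_2|
ΔE₂ = |-13.6057000000 - (-3.4014250000)| = 10.2042750 eV

Total energy released:
E_total = ΔE₁ + ΔE₂ = 2.5510688 + 10.2042750 = 12.7553 eV

Note: This equals the direct transition 4 → 1: 12.7553 eV ✓
Energy is conserved regardless of the path taken.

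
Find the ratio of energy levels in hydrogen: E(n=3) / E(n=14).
21.778

Using E_n = -13.6057 Z² / n² eV with Z = 1:

E_3 = -13.6057 / 3² = -13.6057 / 9 = -1.511744444 eV
E_14 = -13.6057 / 14² = -13.6057 / 196 = -0.069416837 eV

The ratio is:
E_3/E_14 = (-1.511744444) / (-0.069416837)
E_3/E_14 = (-13.6057/9) / (-13.6057/196)
E_3/E_14 = 196/9
E_3/E_14 = 21.778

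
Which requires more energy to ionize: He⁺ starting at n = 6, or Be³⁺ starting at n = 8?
Be³⁺ at n = 8 (E = -3.401425 eV)

Using E_n = -13.6057 Z² / n² eV:

He⁺ (Z = 2) at n = 6:
E = -13.6057 × 2² / 6² = -13.6057 × 4 / 36 = -1.511744444 eV

Be³⁺ (Z = 4) at n = 8:
E = -13.6057 × 4² / 8² = -13.6057 × 16 / 64 = -3.401425000 eV

Since -3.401425000 eV < -1.511744444 eV,
Be³⁺ at n = 8 is more tightly bound (requires more energy to ionize).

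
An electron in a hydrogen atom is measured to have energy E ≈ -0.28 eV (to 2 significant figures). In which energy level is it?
n = 7

The exact energy levels follow E_n = -13.6057 eV / n².

The measured value (-0.28 eV) is reported to only 2 significant figures, so we must test candidate n values and see which one matches to that precision.

Candidate energies:
  n = 5:  E = -13.6057/5² = -0.544228 eV
  n = 6:  E = -13.6057/6² = -0.377936 eV
  n = 7:  E = -13.6057/7² = -0.277667 eV  ← matches
  n = 8:  E = -13.6057/8² = -0.212589 eV
  n = 9:  E = -13.6057/9² = -0.167972 eV

Checking against the measurement of -0.28 eV (2 sig figs), only n = 7 agrees:
E_7 = -0.277667 eV, which rounds to -0.28 eV ✓

Therefore n = 7.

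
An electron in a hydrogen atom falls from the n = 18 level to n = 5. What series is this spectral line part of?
Pfund series

The spectral series in hydrogen are named based on the final (lower) energy level:
- Lyman series: n_final = 1 (ultraviolet)
- Balmer series: n_final = 2 (visible/near-UV)
- Paschen series: n_final = 3 (infrared)
- Brackett series: n_final = 4 (infrared)
- Pfund series: n_final = 5 (far infrared)

Since this transition ends at n = 5, it belongs to the Pfund series.

For reference, this 18 → 5 line has photon energy
ΔE = 13.6057 eV × (1/5² - 1/18²) = 0.50223510 eV,
corresponding to wavelength λ = hc/ΔE = 1239.84 eV·nm / 0.50223510 eV = 2468.64 nm in the far infrared region.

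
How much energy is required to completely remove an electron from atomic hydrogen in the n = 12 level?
0.09448 eV

The ionization energy is the energy needed to remove the electron completely (n → ∞).

For hydrogen, E_n = -13.6057 eV / n².

At n = 12: E_12 = -13.6057 / 12² = -0.09448403 eV
At n = ∞: E_∞ = 0 eV

Ionization energy = E_∞ - E_12 = 0 - (-0.09448403) = 0.09448403 eV
Ionization energy ≈ 0.09448 eV

This is also called the binding energy of the electron in state n = 12.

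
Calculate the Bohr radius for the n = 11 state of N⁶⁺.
0.9147 nm (or 9.1472 Å)

The Bohr radius formula is:
r_n = n² a₀ / Z

where a₀ = 0.0529177 nm is the Bohr radius.

For N⁶⁺ (Z = 7) at n = 11:
r_11 = 11² × 0.0529177 nm / 7
r_11 = 121 × 0.0529177 nm / 7
r_11 = 6.40304 nm / 7
r_11 = 0.9147 nm

The electron orbits at approximately 0.9147 nm from the nucleus.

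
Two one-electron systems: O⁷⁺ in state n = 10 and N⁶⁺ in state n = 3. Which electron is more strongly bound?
N⁶⁺ at n = 3 (E = -74.075 eV)

Using E_n = -13.6057 Z² / n² eV:

O⁷⁺ (Z = 8) at n = 10:
E = -13.6057 × 8² / 10² = -13.6057 × 64 / 100 = -8.707648 eV

N⁶⁺ (Z = 7) at n = 3:
E = -13.6057 × 7² / 3² = -13.6057 × 49 / 9 = -74.075478 eV

Since -74.075478 eV < -8.707648 eV,
N⁶⁺ at n = 3 is more tightly bound (requires more energy to ionize).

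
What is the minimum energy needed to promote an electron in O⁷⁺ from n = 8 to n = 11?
6.409 eV

The energy levels of a hydrogen-like atom are E_n = -13.6057 Z² eV / n².

Energy at n = 8: E_8 = -13.6057 × 8² / 8² = -13.605700 eV
Energy at n = 11: E_11 = -13.6057 × 8² / 11² = -7.196403 eV

The excitation energy is the difference:
ΔE = E_11 - E_8
ΔE = -7.196403 - (-13.605700)
ΔE = 6.409 eV

Since this is positive, energy must be absorbed (photon absorption).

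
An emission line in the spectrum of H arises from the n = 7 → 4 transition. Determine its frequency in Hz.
1.38476e+14 Hz

First, find the transition energy:
E_7 = -13.6057 / 7² = -0.277667347 eV
E_4 = -13.6057 / 4² = -0.850356250 eV
|ΔE| = |E_4 - E_7| = 0.572688903 eV

Convert to Joules: E = 0.572688903 eV × (1.602177 × 10⁻¹⁹ J/eV) = 9.1754899e-20 J

Using E = hf:
f = E/h = 9.1754899e-20 J / (6.62607 × 10⁻³⁴ J·s)
f = 1.38476e+14 Hz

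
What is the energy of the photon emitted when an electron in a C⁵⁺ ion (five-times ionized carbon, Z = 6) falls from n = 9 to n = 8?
1.61 eV

The energy levels are E_n = -13.6057 Z² eV / n².

Energy at n = 9: E_9 = -13.6057 × 6² / 9² = -6.04698 eV
Energy at n = 8: E_8 = -13.6057 × 6² / 8² = -7.65321 eV

For emission (electron falling to lower state), the photon energy is:
E_photon = E_9 - E_8 = |-6.04698 - (-7.65321)|
E_photon = 1.61 eV

This energy is carried away by the emitted photon.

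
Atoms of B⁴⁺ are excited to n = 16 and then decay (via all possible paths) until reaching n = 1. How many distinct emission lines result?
120

The electron can occupy levels n = 1, 2, ..., 16 during de-excitation — that is m = 16 - 1 + 1 = 16 distinct levels.

The number of distinct spectral lines equals the number of ways to choose 2 of these m levels (each pair gives one possible emission transition):

Number of lines = m(m-1)/2 = 16×15/2 = 120

These correspond to all possible transitions between the 16 levels:
16 → 15, 16 → 14, 16 → 13, 16 → 12, 16 → 11, 16 → 10, 16 → 9, 16 → 8...

Each transition produces a photon with a unique energy (and thus wavelength). This count does not depend on Z.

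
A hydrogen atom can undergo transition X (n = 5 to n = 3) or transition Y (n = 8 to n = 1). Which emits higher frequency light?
8 → 1

Calculate the energy for each transition:

Transition 5 → 3:
ΔE₁ = |E_3 - E_5| = |-13.6057/3² - (-13.6057/5²)|
ΔE₁ = |-1.511744444 - (-0.544228000)| = 0.967516 eV

Transition 8 → 1:
ΔE₂ = |E_1 - E_8| = |-13.6057/1² - (-13.6057/8²)|
ΔE₂ = |-13.605700000 - (-0.212589063)| = 13.393111 eV

Since 13.393111 eV > 0.967516 eV, the transition 8 → 1 emits the more energetic photon.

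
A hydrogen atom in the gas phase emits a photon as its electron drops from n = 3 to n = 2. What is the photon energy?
1.8897 eV

The energy levels are E_n = -13.6057 eV / n².

Energy at n = 3: E_3 = -13.6057 / 3² = -1.5117444 eV
Energy at n = 2: E_2 = -13.6057 / 2² = -3.4014250 eV

For emission (electron falling to lower state), the photon energy is:
E_photon = E_3 - E_2 = |-1.5117444 - (-3.4014250)|
E_photon = 1.8897 eV

This energy is carried away by the emitted photon.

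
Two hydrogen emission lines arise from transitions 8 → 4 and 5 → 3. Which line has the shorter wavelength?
5 → 3

Calculate the energy for each transition:

Transition 8 → 4:
ΔE₁ = |E_4 - E_8| = |-13.6057/4² - (-13.6057/8²)|
ΔE₁ = |-0.850356250000 - (-0.212589062500)| = 0.637767188 eV

Transition 5 → 3:
ΔE₂ = |E_3 - E_5| = |-13.6057/3² - (-13.6057/5²)|
ΔE₂ = |-1.511744444444 - (-0.544228000000)| = 0.967516444 eV

Since 0.967516444 eV > 0.637767188 eV, the transition 5 → 3 emits the more energetic photon.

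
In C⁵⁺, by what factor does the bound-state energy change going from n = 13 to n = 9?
2.09

Using E_n = -13.6057 Z² / n² eV with Z = 6:

E_9 = -13.6057 × 6² / 9² = -489.8052 / 81 = -6.04697778 eV
E_13 = -13.6057 × 6² / 13² = -489.8052 / 169 = -2.89825562 eV

The ratio is:
E_9/E_13 = (-6.04697778) / (-2.89825562)
E_9/E_13 = (-489.8052/81) / (-489.8052/169)
E_9/E_13 = 169/81
E_9/E_13 = 2.09
(Note: the Z² factors cancel in the ratio.)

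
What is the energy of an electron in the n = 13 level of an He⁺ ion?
-0.32203 eV

For hydrogen-like ions, the energy levels scale with Z²:
E_n = -13.6057 Z² / n² eV

For He⁺ (Z = 2) at n = 13:
E_13 = -13.6057 × 2² / 13²
E_13 = -13.6057 × 4 / 169
E_13 = -54.4228 / 169
E_13 = -0.32203 eV

The energy is 4 times more negative than hydrogen at the same n due to the stronger nuclear charge.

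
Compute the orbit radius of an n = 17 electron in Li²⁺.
5.097740 nm (or 50.977405 Å)

The Bohr radius formula is:
r_n = n² a₀ / Z

where a₀ = 0.052917721 nm is the Bohr radius.

For Li²⁺ (Z = 3) at n = 17:
r_17 = 17² × 0.052917721 nm / 3
r_17 = 289 × 0.052917721 nm / 3
r_17 = 15.2932214 nm / 3
r_17 = 5.097740 nm

The electron orbits at approximately 5.097740 nm from the nucleus.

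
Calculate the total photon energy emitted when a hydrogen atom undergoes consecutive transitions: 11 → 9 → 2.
3.29 eV

The energy levels of hydrogen are E_n = -13.6057 / n² eV.

First transition (11 → 9):
ΔE₁ = |E_9 - E_11|
ΔE₁ = |-0.16797160 - (-0.11244380)| = 0.05553 eV

Second transition (9 → 2):
ΔE₂ = |E_2 - E_9|
ΔE₂ = |-3.40142500 - (-0.16797160)| = 3.23345 eV

Total energy released:
E_total = ΔE₁ + ΔE₂ = 0.05553 + 3.23345 = 3.29 eV

Note: This equals the direct transition 11 → 2: 3.29 eV ✓
Energy is conserved regardless of the path taken.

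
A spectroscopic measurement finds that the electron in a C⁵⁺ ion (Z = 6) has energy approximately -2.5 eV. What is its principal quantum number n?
n = 14

The exact energy levels follow E_n = -13.6057 Z² / n² eV with Z = 6.

The measured value (-2.5 eV) is reported to only 2 significant figures, so we must test candidate n values and see which one matches to that precision.

Candidate energies:
  n = 12:  E = -13.6057 × 6² / 12² = -3.40143 eV
  n = 13:  E = -13.6057 × 6² / 13² = -2.89826 eV
  n = 14:  E = -13.6057 × 6² / 14² = -2.49901 eV  ← matches
  n = 15:  E = -13.6057 × 6² / 15² = -2.17691 eV
  n = 16:  E = -13.6057 × 6² / 16² = -1.91330 eV

Checking against the measurement of -2.5 eV (2 sig figs), only n = 14 agrees:
E_14 = -2.49901 eV, which rounds to -2.5 eV ✓

Therefore n = 14.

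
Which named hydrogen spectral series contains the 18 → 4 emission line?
Brackett series

The spectral series in hydrogen are named based on the final (lower) energy level:
- Lyman series: n_final = 1 (ultraviolet)
- Balmer series: n_final = 2 (visible/near-UV)
- Paschen series: n_final = 3 (infrared)
- Brackett series: n_final = 4 (infrared)
- Pfund series: n_final = 5 (far infrared)

Since this transition ends at n = 4, it belongs to the Brackett series.

For reference, this 18 → 4 line has photon energy
ΔE = 13.6057 eV × (1/4² - 1/18²) = 0.80836335 eV,
corresponding to wavelength λ = hc/ΔE = 1239.84 eV·nm / 0.80836335 eV = 1533.77 nm in the infrared region.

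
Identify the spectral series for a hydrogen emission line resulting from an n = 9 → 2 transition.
Balmer series

The spectral series in hydrogen are named based on the final (lower) energy level:
- Lyman series: n_final = 1 (ultraviolet)
- Balmer series: n_final = 2 (visible/near-UV)
- Paschen series: n_final = 3 (infrared)
- Brackett series: n_final = 4 (infrared)
- Pfund series: n_final = 5 (far infrared)

Since this transition ends at n = 2, it belongs to the Balmer series.

For reference, this 9 → 2 line has photon energy
ΔE = 13.6057 eV × (1/2² - 1/9²) = 3.23345340 eV,
corresponding to wavelength λ = hc/ΔE = 1239.84 eV·nm / 3.23345340 eV = 383.4414 nm in the visible/near-UV region.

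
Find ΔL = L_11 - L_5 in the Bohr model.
6.327e-34 J·s (or 6ℏ)

In the Bohr model, L_n = nℏ where ℏ = 1.05457e-34 J·s.

L_11 = 11ℏ = 1.16003e-33 J·s
L_5 = 5ℏ = 5.27285e-34 J·s

ΔL = L_11 - L_5 = (11 - 5)ℏ = 6ℏ
ΔL = 6 × 1.05457e-34 J·s = 6.327e-34 J·s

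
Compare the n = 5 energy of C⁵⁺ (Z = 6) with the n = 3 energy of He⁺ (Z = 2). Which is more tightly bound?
C⁵⁺ at n = 5 (E = -19.592208 eV)

Using E_n = -13.6057 Z² / n² eV:

C⁵⁺ (Z = 6) at n = 5:
E = -13.6057 × 6² / 5² = -13.6057 × 36 / 25 = -19.592208000 eV

He⁺ (Z = 2) at n = 3:
E = -13.6057 × 2² / 3² = -13.6057 × 4 / 9 = -6.046977778 eV

Since -19.592208000 eV < -6.046977778 eV,
C⁵⁺ at n = 5 is more tightly bound (requires more energy to ionize).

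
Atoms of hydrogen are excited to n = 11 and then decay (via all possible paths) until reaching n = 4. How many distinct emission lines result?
28

The electron can occupy levels n = 4, 5, ..., 11 during de-excitation — that is m = 11 - 4 + 1 = 8 distinct levels.

The number of distinct spectral lines equals the number of ways to choose 2 of these m levels (each pair gives one possible emission transition):

Number of lines = m(m-1)/2 = 8×7/2 = 28

These correspond to all possible transitions between the 8 levels:
11 → 10, 11 → 9, 11 → 8, 11 → 7, 11 → 6, 11 → 5, 11 → 4, 10 → 9...

Each transition produces a photon with a unique energy (and thus wavelength). This count does not depend on Z.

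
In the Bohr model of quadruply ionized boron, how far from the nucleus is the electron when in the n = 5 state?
0.26459 nm (or 2.64589 Å)

The Bohr radius formula is:
r_n = n² a₀ / Z

where a₀ = 0.05291772 nm is the Bohr radius.

For B⁴⁺ (Z = 5) at n = 5:
r_5 = 5² × 0.05291772 nm / 5
r_5 = 25 × 0.05291772 nm / 5
r_5 = 1.322943 nm / 5
r_5 = 0.26459 nm

The electron orbits at approximately 0.26459 nm from the nucleus.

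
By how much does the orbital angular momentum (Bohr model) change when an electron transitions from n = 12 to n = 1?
1.16e-33 J·s (or 11ℏ)

In the Bohr model, L_n = nℏ where ℏ = 1.0546e-34 J·s.

L_12 = 12ℏ = 1.2655e-33 J·s
L_1 = 1ℏ = 1.0546e-34 J·s

ΔL = L_12 - L_1 = (12 - 1)ℏ = 11ℏ
ΔL = 11 × 1.0546e-34 J·s = 1.16e-33 J·s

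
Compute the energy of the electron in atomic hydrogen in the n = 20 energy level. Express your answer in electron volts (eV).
-0.03401 eV

The energy levels of a hydrogen-like atom are given by:
E_n = -13.6057 eV / n²

For n = 20:
E_20 = -13.6057 eV / 20²
E_20 = -13.6057 eV / 400
E_20 = -0.03401 eV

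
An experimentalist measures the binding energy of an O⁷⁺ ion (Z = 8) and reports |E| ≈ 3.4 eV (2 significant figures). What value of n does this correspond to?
n = 16

The exact energy levels follow E_n = -13.6057 Z² / n² eV with Z = 8.

The measured value (-3.4 eV) is reported to only 2 significant figures, so we must test candidate n values and see which one matches to that precision.

Candidate energies:
  n = 14:  E = -13.6057 × 8² / 14² = -4.44268 eV
  n = 15:  E = -13.6057 × 8² / 15² = -3.87007 eV
  n = 16:  E = -13.6057 × 8² / 16² = -3.40143 eV  ← matches
  n = 17:  E = -13.6057 × 8² / 17² = -3.01303 eV
  n = 18:  E = -13.6057 × 8² / 18² = -2.68755 eV

Checking against the measurement of -3.4 eV (2 sig figs), only n = 16 agrees:
E_16 = -3.40143 eV, which rounds to -3.4 eV ✓

Therefore n = 16.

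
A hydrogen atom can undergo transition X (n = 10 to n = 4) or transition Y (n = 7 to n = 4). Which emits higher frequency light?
10 → 4

Calculate the energy for each transition:

Transition 10 → 4:
ΔE₁ = |E_4 - E_10| = |-13.6057/4² - (-13.6057/10²)|
ΔE₁ = |-0.8503562500 - (-0.1360570000)| = 0.7142993 eV

Transition 7 → 4:
ΔE₂ = |E_4 - E_7| = |-13.6057/4² - (-13.6057/7²)|
ΔE₂ = |-0.8503562500 - (-0.2776673469)| = 0.5726889 eV

Since 0.7142993 eV > 0.5726889 eV, the transition 10 → 4 emits the more energetic photon.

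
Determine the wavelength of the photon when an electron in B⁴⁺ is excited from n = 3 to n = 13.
34.651 nm

First, find the transition energy using E_n = -13.6057 Z² / n² eV:
E_3 = -13.6057 × 5² / 3² = -37.79361 eV
E_13 = -13.6057 × 5² / 13² = -2.01268 eV

Photon energy: |ΔE| = |E_13 - E_3| = 35.78093 eV

Convert to wavelength using E = hc/λ with hc = 1239.84 eV·nm:
λ = hc/E = 1239.84 eV·nm / 35.78093 eV
λ = 34.651 nm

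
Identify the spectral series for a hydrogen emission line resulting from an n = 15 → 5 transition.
Pfund series

The spectral series in hydrogen are named based on the final (lower) energy level:
- Lyman series: n_final = 1 (ultraviolet)
- Balmer series: n_final = 2 (visible/near-UV)
- Paschen series: n_final = 3 (infrared)
- Brackett series: n_final = 4 (infrared)
- Pfund series: n_final = 5 (far infrared)

Since this transition ends at n = 5, it belongs to the Pfund series.

For reference, this 15 → 5 line has photon energy
ΔE = 13.6057 eV × (1/5² - 1/15²) = 0.483758222 eV,
corresponding to wavelength λ = hc/ΔE = 1239.84 eV·nm / 0.483758222 eV = 2562.933 nm in the far infrared region.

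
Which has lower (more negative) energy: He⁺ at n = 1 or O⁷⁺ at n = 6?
He⁺ at n = 1 (E = -54.42 eV)

Using E_n = -13.6057 Z² / n² eV:

He⁺ (Z = 2) at n = 1:
E = -13.6057 × 2² / 1² = -13.6057 × 4 / 1 = -54.42280 eV

O⁷⁺ (Z = 8) at n = 6:
E = -13.6057 × 8² / 6² = -13.6057 × 64 / 36 = -24.18791 eV

Since -54.42280 eV < -24.18791 eV,
He⁺ at n = 1 is more tightly bound (requires more energy to ionize).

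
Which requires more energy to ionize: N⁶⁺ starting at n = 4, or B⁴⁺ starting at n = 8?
N⁶⁺ at n = 4 (E = -41.66746 eV)

Using E_n = -13.6057 Z² / n² eV:

N⁶⁺ (Z = 7) at n = 4:
E = -13.6057 × 7² / 4² = -13.6057 × 49 / 16 = -41.66745625 eV

B⁴⁺ (Z = 5) at n = 8:
E = -13.6057 × 5² / 8² = -13.6057 × 25 / 64 = -5.31472656 eV

Since -41.66745625 eV < -5.31472656 eV,
N⁶⁺ at n = 4 is more tightly bound (requires more energy to ionize).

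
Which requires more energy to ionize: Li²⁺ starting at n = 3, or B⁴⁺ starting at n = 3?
B⁴⁺ at n = 3 (E = -37.7936 eV)

Using E_n = -13.6057 Z² / n² eV:

Li²⁺ (Z = 3) at n = 3:
E = -13.6057 × 3² / 3² = -13.6057 × 9 / 9 = -13.6057000 eV

B⁴⁺ (Z = 5) at n = 3:
E = -13.6057 × 5² / 3² = -13.6057 × 25 / 9 = -37.7936111 eV

Since -37.7936111 eV < -13.6057000 eV,
B⁴⁺ at n = 3 is more tightly bound (requires more energy to ionize).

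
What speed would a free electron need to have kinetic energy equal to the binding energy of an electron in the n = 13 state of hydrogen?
1.68e+05 m/s (or 0.05613% of c)

The binding energy at n = 13 for hydrogen is:
E_13 = -13.6057/13² = -0.0805071 eV
|E_13| = 0.0805071 eV

Convert to Joules:
KE = 0.0805071 eV × (1.602177 × 10⁻¹⁹ J/eV) = 1.2899e-20 J

Using KE = ½mv²:
v = √(2·KE/m_e)
v = √(2 × 1.2899e-20 J / 9.10938 × 10⁻³¹ kg)
v = 1.68e+05 m/s

This is approximately 0.05613% the speed of light.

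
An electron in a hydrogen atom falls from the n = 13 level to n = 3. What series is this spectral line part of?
Paschen series

The spectral series in hydrogen are named based on the final (lower) energy level:
- Lyman series: n_final = 1 (ultraviolet)
- Balmer series: n_final = 2 (visible/near-UV)
- Paschen series: n_final = 3 (infrared)
- Brackett series: n_final = 4 (infrared)
- Pfund series: n_final = 5 (far infrared)

Since this transition ends at n = 3, it belongs to the Paschen series.

For reference, this 13 → 3 line has photon energy
ΔE = 13.6057 eV × (1/3² - 1/13²) = 1.431237 eV,
corresponding to wavelength λ = hc/ΔE = 1239.84 eV·nm / 1.431237 eV = 866.27 nm in the infrared region.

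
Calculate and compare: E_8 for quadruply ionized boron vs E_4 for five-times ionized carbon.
C⁵⁺ at n = 4 (E = -30.613 eV)

Using E_n = -13.6057 Z² / n² eV:

B⁴⁺ (Z = 5) at n = 8:
E = -13.6057 × 5² / 8² = -13.6057 × 25 / 64 = -5.314727 eV

C⁵⁺ (Z = 6) at n = 4:
E = -13.6057 × 6² / 4² = -13.6057 × 36 / 16 = -30.612825 eV

Since -30.612825 eV < -5.314727 eV,
C⁵⁺ at n = 4 is more tightly bound (requires more energy to ionize).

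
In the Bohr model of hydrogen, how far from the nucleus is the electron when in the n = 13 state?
8.943095 nm (or 89.430948 Å)

The Bohr radius formula is:
r_n = n² a₀ / Z

where a₀ = 0.052917721 nm is the Bohr radius.

For H (Z = 1) at n = 13:
r_13 = 13² × 0.052917721 nm / 1
r_13 = 169 × 0.052917721 nm / 1
r_13 = 8.9430948 nm / 1
r_13 = 8.943095 nm

The electron orbits at approximately 8.943095 nm from the nucleus.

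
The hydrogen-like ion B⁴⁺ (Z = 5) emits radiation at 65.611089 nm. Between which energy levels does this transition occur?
n = 12 → n = 4

First, find the photon energy from the wavelength (hc = 1239.84 eV·nm):
E = hc/λ = 1239.84 eV·nm / 65.611089 nm = 18.896806 eV

The energy levels of B⁴⁺ satisfy E_n = -13.6057 × 5² / n² eV, so an emission n_i → n_f releases
ΔE = 13.6057 × 5² × (1/n_f² − 1/n_i²) eV.

Setting ΔE equal to the photon energy:
1/n_f² − 1/n_i² = 18.896806 / (13.6057 × 5²) = 0.055555557

Since 1/n_i² must be positive, we need 1/n_f² > 0.055555557, i.e. n_f ≤ 4. For each allowed n_f, solve n_i = (1/n_f² − 0.055555557)^(−1/2) and check whether it is a whole number:
  n_f = 1: 1/n_i² = 1.000000000 − 0.055555557 = 0.944444443 → n_i = 1.029  (not an integer) ✗
  n_f = 2: 1/n_i² = 0.250000000 − 0.055555557 = 0.194444443 → n_i = 2.268  (not an integer) ✗
  n_f = 3: 1/n_i² = 0.111111111 − 0.055555557 = 0.055555554 → n_i = 4.243  (not an integer) ✗
  n_f = 4: 1/n_i² = 0.062500000 − 0.055555557 = 0.006944443 → n_i = 12.000  → integer, n_i = 12 ✓

Only n_f = 4 gives an integer upper level, n_i = 12.

The transition is from n = 12 to n = 4 (emission).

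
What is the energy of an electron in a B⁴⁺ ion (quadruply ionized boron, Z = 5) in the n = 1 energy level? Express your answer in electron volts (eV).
-340.14250 eV

The energy levels of a hydrogen-like atom are given by:
E_n = -13.6057 Z² / n² eV  (with Z = 5 for B⁴⁺)

For n = 1:
E_1 = -13.6057 × 5² / 1²
E_1 = -13.6057 × 25 / 1
E_1 = -340.14250 eV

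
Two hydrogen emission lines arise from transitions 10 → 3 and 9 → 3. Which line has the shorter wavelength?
10 → 3

Calculate the energy for each transition:

Transition 10 → 3:
ΔE₁ = |E_3 - E_10| = |-13.6057/3² - (-13.6057/10²)|
ΔE₁ = |-1.51174444 - (-0.13605700)| = 1.37569 eV

Transition 9 → 3:
ΔE₂ = |E_3 - E_9| = |-13.6057/3² - (-13.6057/9²)|
ΔE₂ = |-1.51174444 - (-0.16797160)| = 1.34377 eV

Since 1.37569 eV > 1.34377 eV, the transition 10 → 3 emits the more energetic photon.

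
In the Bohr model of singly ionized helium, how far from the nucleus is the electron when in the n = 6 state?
0.9525 nm (or 9.5252 Å)

The Bohr radius formula is:
r_n = n² a₀ / Z

where a₀ = 0.0529177 nm is the Bohr radius.

For He⁺ (Z = 2) at n = 6:
r_6 = 6² × 0.0529177 nm / 2
r_6 = 36 × 0.0529177 nm / 2
r_6 = 1.90504 nm / 2
r_6 = 0.9525 nm

The electron orbits at approximately 0.9525 nm from the nucleus.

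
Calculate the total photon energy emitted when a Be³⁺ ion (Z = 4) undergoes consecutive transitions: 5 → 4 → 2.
45.72 eV

The energy levels of Be³⁺ are E_n = -13.6057 × 4² / n² eV.

First transition (5 → 4):
ΔE₁ = |E_4 - E_5|
ΔE₁ = |-13.60570000 - (-8.70764800)| = 4.89805 eV

Second transition (4 → 2):
ΔE₂ = |E_2 - E_4|
ΔE₂ = |-54.42280000 - (-13.60570000)| = 40.81710 eV

Total energy released:
E_total = ΔE₁ + ΔE₂ = 4.89805 + 40.81710 = 45.72 eV

Note: This equals the direct transition 5 → 2: 45.72 eV ✓
Energy is conserved regardless of the path taken.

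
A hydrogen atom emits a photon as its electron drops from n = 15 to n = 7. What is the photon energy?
0.22 eV

The energy levels are E_n = -13.6057 eV / n².

Energy at n = 15: E_15 = -13.6057 / 15² = -0.06047 eV
Energy at n = 7: E_7 = -13.6057 / 7² = -0.27767 eV

For emission (electron falling to lower state), the photon energy is:
E_photon = E_15 - E_7 = |-0.06047 - (-0.27767)|
E_photon = 0.22 eV

This energy is carried away by the emitted photon.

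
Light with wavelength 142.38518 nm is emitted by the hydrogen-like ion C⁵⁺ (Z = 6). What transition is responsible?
n = 10 → n = 6

First, find the photon energy from the wavelength (hc = 1239.84 eV·nm):
E = hc/λ = 1239.84 eV·nm / 142.38518 nm = 8.7076478 eV

The energy levels of C⁵⁺ satisfy E_n = -13.6057 × 6² / n² eV, so an emission n_i → n_f releases
ΔE = 13.6057 × 6² × (1/n_f² − 1/n_i²) eV.

Setting ΔE equal to the photon energy:
1/n_f² − 1/n_i² = 8.7076478 / (13.6057 × 6²) = 0.017777777

Since 1/n_i² must be positive, we need 1/n_f² > 0.017777777, i.e. n_f ≤ 7. For each allowed n_f, solve n_i = (1/n_f² − 0.017777777)^(−1/2) and check whether it is a whole number:
  n_f = 1: 1/n_i² = 1.000000000 − 0.017777777 = 0.982222223 → n_i = 1.009  (not an integer) ✗
  n_f = 2: 1/n_i² = 0.250000000 − 0.017777777 = 0.232222223 → n_i = 2.075  (not an integer) ✗
  n_f = 3: 1/n_i² = 0.111111111 − 0.017777777 = 0.093333334 → n_i = 3.273  (not an integer) ✗
  n_f = 4: 1/n_i² = 0.062500000 − 0.017777777 = 0.044722223 → n_i = 4.729  (not an integer) ✗
  n_f = 5: 1/n_i² = 0.040000000 − 0.017777777 = 0.022222223 → n_i = 6.708  (not an integer) ✗
  n_f = 6: 1/n_i² = 0.027777778 − 0.017777777 = 0.010000001 → n_i = 10.000  → integer, n_i = 10 ✓
  n_f = 7: 1/n_i² = 0.020408163 − 0.017777777 = 0.002630386 → n_i = 19.498  (not an integer) ✗

Only n_f = 6 gives an integer upper level, n_i = 10.

The transition is from n = 10 to n = 6 (emission).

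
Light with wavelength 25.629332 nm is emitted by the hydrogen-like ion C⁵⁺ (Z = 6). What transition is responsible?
n = 9 → n = 3

First, find the photon energy from the wavelength (hc = 1239.84 eV·nm):
E = hc/λ = 1239.84 eV·nm / 25.629332 nm = 48.375822 eV

The energy levels of C⁵⁺ satisfy E_n = -13.6057 × 6² / n² eV, so an emission n_i → n_f releases
ΔE = 13.6057 × 6² × (1/n_f² − 1/n_i²) eV.

Setting ΔE equal to the photon energy:
1/n_f² − 1/n_i² = 48.375822 / (13.6057 × 6²) = 0.098765432

Since 1/n_i² must be positive, we need 1/n_f² > 0.098765432, i.e. n_f ≤ 3. For each allowed n_f, solve n_i = (1/n_f² − 0.098765432)^(−1/2) and check whether it is a whole number:
  n_f = 1: 1/n_i² = 1.000000000 − 0.098765432 = 0.901234568 → n_i = 1.053  (not an integer) ✗
  n_f = 2: 1/n_i² = 0.250000000 − 0.098765432 = 0.151234568 → n_i = 2.571  (not an integer) ✗
  n_f = 3: 1/n_i² = 0.111111111 − 0.098765432 = 0.012345679 → n_i = 9.000  → integer, n_i = 9 ✓

Only n_f = 3 gives an integer upper level, n_i = 9.

The transition is from n = 9 to n = 3 (emission).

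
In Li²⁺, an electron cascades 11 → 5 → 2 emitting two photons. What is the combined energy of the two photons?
29.60 eV

The energy levels of Li²⁺ are E_n = -13.6057 × 3² / n² eV.

First transition (11 → 5):
ΔE₁ = |E_5 - E_11|
ΔE₁ = |-4.89805200 - (-1.01199421)| = 3.88606 eV

Second transition (5 → 2):
ΔE₂ = |E_2 - E_5|
ΔE₂ = |-30.61282500 - (-4.89805200)| = 25.71477 eV

Total energy released:
E_total = ΔE₁ + ΔE₂ = 3.88606 + 25.71477 = 29.60 eV

Note: This equals the direct transition 11 → 2: 29.60 eV ✓
Energy is conserved regardless of the path taken.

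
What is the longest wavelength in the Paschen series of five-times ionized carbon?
52.07 nm

The longest wavelength corresponds to the smallest energy transition in the series.
The Paschen series has all transitions ending at n_f = 3.

For C⁵⁺ (Z = 6), the first line (α-line) is the jump from n = 4 to n = 3:
E_4 = -13.6057 × 6² / 4² = -30.6128 eV
E_3 = -13.6057 × 6² / 3² = -54.4228 eV
ΔE = E_4 - E_3 = 23.8100 eV

λ = hc/E = 1239.84 eV·nm / 23.8100 eV
λ = 52.07 nm

This is the α-line of the Paschen series in C⁵⁺.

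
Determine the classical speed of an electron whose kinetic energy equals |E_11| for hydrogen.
1.9888e+05 m/s (or 0.06634% of c)

The binding energy at n = 11 for hydrogen is:
E_11 = -13.6057/11² = -0.11244380 eV
|E_11| = 0.11244380 eV

Convert to Joules:
KE = 0.11244380 eV × (1.602177 × 10⁻¹⁹ J/eV) = 1.801549e-20 J

Using KE = ½mv²:
v = √(2·KE/m_e)
v = √(2 × 1.801549e-20 J / 9.10938 × 10⁻³¹ kg)
v = 1.9888e+05 m/s

This is approximately 0.06634% the speed of light.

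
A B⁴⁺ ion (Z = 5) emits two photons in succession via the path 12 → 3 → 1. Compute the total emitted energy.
337.78040 eV

The energy levels of B⁴⁺ are E_n = -13.6057 × 5² / n² eV.

First transition (12 → 3):
ΔE₁ = |E_3 - E_12|
ΔE₁ = |-37.79361111111 - (-2.36210069444)| = 35.43151042 eV

Second transition (3 → 1):
ΔE₂ = |E_1 - E_3|
ΔE₂ = |-340.14250000000 - (-37.79361111111)| = 302.34888889 eV

Total energy released:
E_total = ΔE₁ + ΔE₂ = 35.43151042 + 302.34888889 = 337.78040 eV

Note: This equals the direct transition 12 → 1: 337.78040 eV ✓
Energy is conserved regardless of the path taken.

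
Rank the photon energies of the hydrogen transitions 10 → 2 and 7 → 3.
10 → 2

Calculate the energy for each transition:

Transition 10 → 2:
ΔE₁ = |E_2 - E_10| = |-13.6057/2² - (-13.6057/10²)|
ΔE₁ = |-3.401425000 - (-0.136057000)| = 3.265368 eV

Transition 7 → 3:
ΔE₂ = |E_3 - E_7| = |-13.6057/3² - (-13.6057/7²)|
ΔE₂ = |-1.511744444 - (-0.277667347)| = 1.234077 eV

Since 3.265368 eV > 1.234077 eV, the transition 10 → 2 emits the more energetic photon.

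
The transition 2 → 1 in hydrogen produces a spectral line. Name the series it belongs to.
Lyman series

The spectral series in hydrogen are named based on the final (lower) energy level:
- Lyman series: n_final = 1 (ultraviolet)
- Balmer series: n_final = 2 (visible/near-UV)
- Paschen series: n_final = 3 (infrared)
- Brackett series: n_final = 4 (infrared)
- Pfund series: n_final = 5 (far infrared)

Since this transition ends at n = 1, it belongs to the Lyman series.

For reference, this 2 → 1 line has photon energy
ΔE = 13.6057 eV × (1/1² - 1/2²) = 10.20427500 eV,
corresponding to wavelength λ = hc/ΔE = 1239.84 eV·nm / 10.20427500 eV = 121.50202 nm in the ultraviolet region.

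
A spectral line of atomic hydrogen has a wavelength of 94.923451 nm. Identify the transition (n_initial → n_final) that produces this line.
n = 5 → n = 1

First, find the photon energy from the wavelength (hc = 1239.84 eV·nm):
E = hc/λ = 1239.84 eV·nm / 94.923451 nm = 13.061472 eV

The energy levels of hydrogen satisfy E_n = -13.6057 / n² eV, so an emission n_i → n_f releases
ΔE = 13.6057 × (1/n_f² − 1/n_i²) eV.

Setting ΔE equal to the photon energy:
1/n_f² − 1/n_i² = 13.061472 / 13.6057 = 0.96000000

Since 1/n_i² must be positive, we need 1/n_f² > 0.96000000, i.e. n_f ≤ 1. For each allowed n_f, solve n_i = (1/n_f² − 0.96000000)^(−1/2) and check whether it is a whole number:
  n_f = 1: 1/n_i² = 1.00000000 − 0.96000000 = 0.04000000 → n_i = 5.000  → integer, n_i = 5 ✓

Only n_f = 1 gives an integer upper level, n_i = 5.

The transition is from n = 5 to n = 1 (emission).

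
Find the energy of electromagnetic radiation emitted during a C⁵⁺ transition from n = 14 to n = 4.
28.11382 eV

The energy levels are E_n = -13.6057 Z² eV / n².

Energy at n = 14: E_14 = -13.6057 × 6² / 14² = -2.49900612 eV
Energy at n = 4: E_4 = -13.6057 × 6² / 4² = -30.61282500 eV

For emission (electron falling to lower state), the photon energy is:
E_photon = E_14 - E_4 = |-2.49900612 - (-30.61282500)|
E_photon = 28.11382 eV

This energy is carried away by the emitted photon.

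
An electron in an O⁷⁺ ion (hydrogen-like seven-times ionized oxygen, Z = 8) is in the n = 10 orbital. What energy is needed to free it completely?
8.70765 eV

The ionization energy is the energy needed to remove the electron completely (n → ∞).

For a hydrogen-like ion with Z = 8, E_n = -13.6057 Z² / n² eV.

At n = 10: E_10 = -13.6057 × 8² / 10² = -8.70764800 eV
At n = ∞: E_∞ = 0 eV

Ionization energy = E_∞ - E_10 = 0 - (-8.70764800) = 8.70764800 eV
Ionization energy ≈ 8.70765 eV

This is also called the binding energy of the electron in state n = 10.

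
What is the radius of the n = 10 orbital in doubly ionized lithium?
1.763924 nm (or 17.639240 Å)

The Bohr radius formula is:
r_n = n² a₀ / Z

where a₀ = 0.052917721 nm is the Bohr radius.

For Li²⁺ (Z = 3) at n = 10:
r_10 = 10² × 0.052917721 nm / 3
r_10 = 100 × 0.052917721 nm / 3
r_10 = 5.2917721 nm / 3
r_10 = 1.763924 nm

The electron orbits at approximately 1.763924 nm from the nucleus.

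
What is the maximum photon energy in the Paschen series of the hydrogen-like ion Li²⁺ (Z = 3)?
13.605700 eV

The series limit corresponds to the transition from n = ∞ to n = 3.
This is the highest energy (shortest wavelength) transition in the Paschen series.

E_∞ = 0 eV
E_3 = -13.6057 × 3² / 3² = -13.605700 eV

Energy at series limit:
ΔE = E_∞ - E_3 = 0 - (-13.605700) = 13.605700 eV

This energy equals the ionization energy from the n = 3 state of Li²⁺.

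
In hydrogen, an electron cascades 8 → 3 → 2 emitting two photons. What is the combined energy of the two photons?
3.189 eV

The energy levels of hydrogen are E_n = -13.6057 / n² eV.

First transition (8 → 3):
ΔE₁ = |E_3 - E_8|
ΔE₁ = |-1.511744444 - (-0.212589063)| = 1.299155 eV

Second transition (3 → 2):
ΔE₂ = |E_2 - E_3|
ΔE₂ = |-3.401425000 - (-1.511744444)| = 1.889681 eV

Total energy released:
E_total = ΔE₁ + ΔE₂ = 1.299155 + 1.889681 = 3.189 eV

Note: This equals the direct transition 8 → 2: 3.189 eV ✓
Energy is conserved regardless of the path taken.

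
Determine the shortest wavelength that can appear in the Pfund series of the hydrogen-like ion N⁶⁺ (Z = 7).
46.493 nm

The series limit corresponds to the transition from n = ∞ to n = 5.
This is the highest energy (shortest wavelength) transition in the Pfund series.

E_∞ = 0 eV
E_5 = -13.6057 × 7² / 5² = -26.66717 eV

Energy at series limit:
ΔE = E_∞ - E_5 = 0 - (-26.66717) = 26.66717 eV
λ = hc/E = 1239.84 eV·nm / 26.66717 eV = 46.493 nm

This energy equals the ionization energy from the n = 5 state of N⁶⁺.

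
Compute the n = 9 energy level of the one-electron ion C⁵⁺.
-6.0470 eV

For hydrogen-like ions, the energy levels scale with Z²:
E_n = -13.6057 Z² / n² eV

For C⁵⁺ (Z = 6) at n = 9:
E_9 = -13.6057 × 6² / 9²
E_9 = -13.6057 × 36 / 81
E_9 = -489.8052 / 81
E_9 = -6.0470 eV

The energy is 36 times more negative than hydrogen at the same n due to the stronger nuclear charge.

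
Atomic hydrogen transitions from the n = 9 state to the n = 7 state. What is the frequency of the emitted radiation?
2.65243e+13 Hz

First, find the transition energy:
E_9 = -13.6057 / 9² = -0.167971605 eV
E_7 = -13.6057 / 7² = -0.277667347 eV
|ΔE| = |E_7 - E_9| = 0.109695742 eV

Convert to Joules: E = 0.109695742 eV × (1.602177 × 10⁻¹⁹ J/eV) = 1.7575199e-20 J

Using E = hf:
f = E/h = 1.7575199e-20 J / (6.62607 × 10⁻³⁴ J·s)
f = 2.65243e+13 Hz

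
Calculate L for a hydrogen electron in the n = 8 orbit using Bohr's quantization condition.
8.4366e-34 J·s (or 8ℏ)

In the Bohr model, angular momentum is quantized:
L = nℏ

where ℏ = h/(2π) = 1.054572e-34 J·s

For n = 8:
L = 8 × 1.054572e-34 J·s
L = 8.4366e-34 J·s

This can also be written as L = 8ℏ.
The angular momentum is an integer multiple of the reduced Planck constant.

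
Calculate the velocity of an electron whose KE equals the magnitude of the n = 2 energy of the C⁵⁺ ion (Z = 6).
6.563e+06 m/s (or 2.189% of c)

The binding energy at n = 2 for C⁵⁺ is:
E_2 = -13.6057 × 6²/2² = -122.45130 eV
|E_2| = 122.45130 eV

Convert to Joules:
KE = 122.45130 eV × (1.602177 × 10⁻¹⁹ J/eV) = 1.96189e-17 J

Using KE = ½mv²:
v = √(2·KE/m_e)
v = √(2 × 1.96189e-17 J / 9.10938 × 10⁻³¹ kg)
v = 6.563e+06 m/s

This is approximately 2.189% the speed of light.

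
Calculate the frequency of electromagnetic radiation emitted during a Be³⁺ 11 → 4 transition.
2.855e+15 Hz

First, find the transition energy:
E_11 = -13.6057 × 4² / 11² = -1.79910 eV
E_4 = -13.6057 × 4² / 4² = -13.60570 eV
|ΔE| = |E_4 - E_11| = 11.80660 eV

Convert to Joules: E = 11.80660 eV × (1.602177 × 10⁻¹⁹ J/eV) = 1.89163e-18 J

Using E = hf:
f = E/h = 1.89163e-18 J / (6.62607 × 10⁻³⁴ J·s)
f = 2.855e+15 Hz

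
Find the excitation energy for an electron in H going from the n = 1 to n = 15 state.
13.545230 eV

The energy levels of a hydrogen-like atom are E_n = -13.6057 eV / n².

Energy at n = 1: E_1 = -13.6057 / 1² = -13.605700000 eV
Energy at n = 15: E_15 = -13.6057 / 15² = -0.060469778 eV

The excitation energy is the difference:
ΔE = E_15 - E_1
ΔE = -0.060469778 - (-13.605700000)
ΔE = 13.545230 eV

Since this is positive, energy must be absorbed (photon absorption).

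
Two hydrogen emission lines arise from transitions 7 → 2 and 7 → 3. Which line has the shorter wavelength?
7 → 2

Calculate the energy for each transition:

Transition 7 → 2:
ΔE₁ = |E_2 - E_7| = |-13.6057/2² - (-13.6057/7²)|
ΔE₁ = |-3.401425000 - (-0.277667347)| = 3.123758 eV

Transition 7 → 3:
ΔE₂ = |E_3 - E_7| = |-13.6057/3² - (-13.6057/7²)|
ΔE₂ = |-1.511744444 - (-0.277667347)| = 1.234077 eV

Since 3.123758 eV > 1.234077 eV, the transition 7 → 2 emits the more energetic photon.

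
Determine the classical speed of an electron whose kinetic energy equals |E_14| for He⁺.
3.1253e+05 m/s (or 0.10425% of c)

The binding energy at n = 14 for He⁺ is:
E_14 = -13.6057 × 2²/14² = -0.27766735 eV
|E_14| = 0.27766735 eV

Convert to Joules:
KE = 0.27766735 eV × (1.602177 × 10⁻¹⁹ J/eV) = 4.448722e-20 J

Using KE = ½mv²:
v = √(2·KE/m_e)
v = √(2 × 4.448722e-20 J / 9.10938 × 10⁻³¹ kg)
v = 3.1253e+05 m/s

This is approximately 0.10425% the speed of light.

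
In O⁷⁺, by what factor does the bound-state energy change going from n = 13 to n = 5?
6.7600

Using E_n = -13.6057 Z² / n² eV with Z = 8:

E_5 = -13.6057 × 8² / 5² = -870.7648 / 25 = -34.8305920000 eV
E_13 = -13.6057 × 8² / 13² = -870.7648 / 169 = -5.1524544379 eV

The ratio is:
E_5/E_13 = (-34.8305920000) / (-5.1524544379)
E_5/E_13 = (-870.7648/25) / (-870.7648/169)
E_5/E_13 = 169/25
E_5/E_13 = 6.7600
(Note: the Z² factors cancel in the ratio.)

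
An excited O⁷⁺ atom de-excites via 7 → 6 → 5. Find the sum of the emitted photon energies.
17.06 eV

The energy levels of O⁷⁺ are E_n = -13.6057 × 8² / n² eV.

First transition (7 → 6):
ΔE₁ = |E_6 - E_7|
ΔE₁ = |-24.18791111 - (-17.77071020)| = 6.41720 eV

Second transition (6 → 5):
ΔE₂ = |E_5 - E_6|
ΔE₂ = |-34.83059200 - (-24.18791111)| = 10.64268 eV

Total energy released:
E_total = ΔE₁ + ΔE₂ = 6.41720 + 10.64268 = 17.06 eV

Note: This equals the direct transition 7 → 5: 17.06 eV ✓
Energy is conserved regardless of the path taken.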